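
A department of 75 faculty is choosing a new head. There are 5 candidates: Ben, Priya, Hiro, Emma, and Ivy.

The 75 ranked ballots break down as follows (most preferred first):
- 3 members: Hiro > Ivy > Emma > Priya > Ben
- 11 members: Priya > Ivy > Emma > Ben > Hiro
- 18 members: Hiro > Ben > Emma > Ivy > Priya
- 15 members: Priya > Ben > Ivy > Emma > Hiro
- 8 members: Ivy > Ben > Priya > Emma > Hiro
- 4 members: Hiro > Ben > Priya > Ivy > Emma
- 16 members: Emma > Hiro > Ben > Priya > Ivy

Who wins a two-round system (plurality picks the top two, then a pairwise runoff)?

Hiro

Round 1 first-place votes: Ben 0, Priya 26, Hiro 25, Emma 16, Ivy 8. Priya and Hiro advance.
Runoff: Priya is ranked above Hiro on 34 ballots, Hiro above Priya on 41.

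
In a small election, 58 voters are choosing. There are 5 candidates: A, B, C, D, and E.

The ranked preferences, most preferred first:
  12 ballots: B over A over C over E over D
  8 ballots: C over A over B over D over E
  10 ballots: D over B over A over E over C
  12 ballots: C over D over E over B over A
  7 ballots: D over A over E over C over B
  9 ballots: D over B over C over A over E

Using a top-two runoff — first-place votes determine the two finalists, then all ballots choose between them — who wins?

Round 1 first-place votes: A 0, B 12, C 20, D 26, E 0. D and C advance.
Runoff: D is ranked above C on 26 ballots, C above D on 32.

C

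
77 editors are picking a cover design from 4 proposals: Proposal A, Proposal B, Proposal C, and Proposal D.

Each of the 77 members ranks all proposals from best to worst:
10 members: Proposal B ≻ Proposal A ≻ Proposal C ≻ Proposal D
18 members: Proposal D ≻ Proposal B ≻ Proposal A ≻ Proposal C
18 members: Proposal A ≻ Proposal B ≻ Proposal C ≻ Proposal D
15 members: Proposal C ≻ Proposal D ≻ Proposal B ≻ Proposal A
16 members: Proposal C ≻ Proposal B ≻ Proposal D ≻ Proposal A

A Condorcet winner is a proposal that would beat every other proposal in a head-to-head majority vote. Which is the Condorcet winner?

Proposal B vs Proposal A: 59–18
Proposal B vs Proposal C: 46–31
Proposal B vs Proposal D: 44–33
Proposal B beats every other proposal.

Proposal B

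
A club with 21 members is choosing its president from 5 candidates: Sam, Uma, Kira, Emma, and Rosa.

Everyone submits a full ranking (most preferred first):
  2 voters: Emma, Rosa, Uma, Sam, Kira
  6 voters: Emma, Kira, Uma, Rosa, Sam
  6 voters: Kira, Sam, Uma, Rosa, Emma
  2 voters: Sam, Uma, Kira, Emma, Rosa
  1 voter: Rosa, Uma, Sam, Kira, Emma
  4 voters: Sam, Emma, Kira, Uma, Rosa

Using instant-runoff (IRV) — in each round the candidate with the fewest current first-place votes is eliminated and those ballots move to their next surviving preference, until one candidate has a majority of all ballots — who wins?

Round 1: Sam 6, Uma 0, Kira 6, Emma 8, Rosa 1. Uma eliminated.
Round 2: Sam 6, Kira 6, Emma 8, Rosa 1. Rosa eliminated.
Round 3: Sam 7, Kira 6, Emma 8. Kira eliminated.
Round 4: Sam 13, Emma 8. Sam has a majority (≥11).

Sam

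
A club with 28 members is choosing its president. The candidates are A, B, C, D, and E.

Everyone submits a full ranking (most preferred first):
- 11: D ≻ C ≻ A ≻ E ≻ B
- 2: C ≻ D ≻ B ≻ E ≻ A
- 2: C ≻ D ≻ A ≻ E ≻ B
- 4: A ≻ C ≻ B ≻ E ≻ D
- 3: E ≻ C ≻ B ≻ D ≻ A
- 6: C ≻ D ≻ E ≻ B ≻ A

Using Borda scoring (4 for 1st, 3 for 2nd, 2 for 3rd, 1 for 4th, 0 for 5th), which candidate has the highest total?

C

A: 11×2 + 2×0 + 2×2 + 4×4 + 3×0 + 6×0 = 42
B: 11×0 + 2×2 + 2×0 + 4×2 + 3×2 + 6×1 = 24
C: 11×3 + 2×4 + 2×4 + 4×3 + 3×3 + 6×4 = 94
D: 11×4 + 2×3 + 2×3 + 4×0 + 3×1 + 6×3 = 77
E: 11×1 + 2×1 + 2×1 + 4×1 + 3×4 + 6×2 = 43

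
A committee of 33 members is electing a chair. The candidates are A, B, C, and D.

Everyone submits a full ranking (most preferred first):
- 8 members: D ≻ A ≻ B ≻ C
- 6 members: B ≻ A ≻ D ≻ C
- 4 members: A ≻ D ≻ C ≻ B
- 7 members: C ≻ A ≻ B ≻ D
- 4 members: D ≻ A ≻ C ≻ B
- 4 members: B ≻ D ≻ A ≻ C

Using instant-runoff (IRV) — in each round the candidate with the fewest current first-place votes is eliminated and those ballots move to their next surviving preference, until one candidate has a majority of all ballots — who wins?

B

Round 1: A 4, B 10, C 7, D 12. A eliminated.
Round 2: B 10, C 7, D 16. C eliminated.
Round 3: B 17, D 16. B has a majority (≥17).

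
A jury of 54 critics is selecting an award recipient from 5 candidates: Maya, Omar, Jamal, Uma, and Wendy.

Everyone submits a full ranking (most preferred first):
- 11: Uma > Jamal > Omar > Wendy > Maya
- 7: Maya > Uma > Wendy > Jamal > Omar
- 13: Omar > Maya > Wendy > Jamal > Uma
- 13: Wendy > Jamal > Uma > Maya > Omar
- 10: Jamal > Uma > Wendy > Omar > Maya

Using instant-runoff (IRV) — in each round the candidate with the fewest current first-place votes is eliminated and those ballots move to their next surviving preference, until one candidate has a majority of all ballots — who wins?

Round 1: Maya 7, Omar 13, Jamal 10, Uma 11, Wendy 13. Maya eliminated.
Round 2: Omar 13, Jamal 10, Uma 18, Wendy 13. Jamal eliminated.
Round 3: Omar 13, Uma 28, Wendy 13. Uma has a majority (≥28).

Uma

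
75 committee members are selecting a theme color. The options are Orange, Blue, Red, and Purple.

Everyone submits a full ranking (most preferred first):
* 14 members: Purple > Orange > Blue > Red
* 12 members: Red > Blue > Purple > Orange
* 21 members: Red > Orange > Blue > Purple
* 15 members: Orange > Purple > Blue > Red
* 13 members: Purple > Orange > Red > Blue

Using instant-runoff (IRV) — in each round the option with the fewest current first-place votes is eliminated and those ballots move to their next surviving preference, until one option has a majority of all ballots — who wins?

Purple

Round 1: Orange 15, Blue 0, Red 33, Purple 27. Blue eliminated.
Round 2: Orange 15, Red 33, Purple 27. Orange eliminated.
Round 3: Red 33, Purple 42. Purple has a majority (≥38).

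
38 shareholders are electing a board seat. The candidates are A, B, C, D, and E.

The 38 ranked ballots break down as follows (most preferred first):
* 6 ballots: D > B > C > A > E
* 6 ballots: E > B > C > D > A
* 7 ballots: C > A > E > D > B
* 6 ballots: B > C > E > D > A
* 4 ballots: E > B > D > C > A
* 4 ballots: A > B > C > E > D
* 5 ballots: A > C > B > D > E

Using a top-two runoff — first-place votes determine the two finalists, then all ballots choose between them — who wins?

Round 1 first-place votes: A 9, B 6, C 7, D 6, E 10. E and A advance.
Runoff: E is ranked above A on 16 ballots, A above E on 22.

A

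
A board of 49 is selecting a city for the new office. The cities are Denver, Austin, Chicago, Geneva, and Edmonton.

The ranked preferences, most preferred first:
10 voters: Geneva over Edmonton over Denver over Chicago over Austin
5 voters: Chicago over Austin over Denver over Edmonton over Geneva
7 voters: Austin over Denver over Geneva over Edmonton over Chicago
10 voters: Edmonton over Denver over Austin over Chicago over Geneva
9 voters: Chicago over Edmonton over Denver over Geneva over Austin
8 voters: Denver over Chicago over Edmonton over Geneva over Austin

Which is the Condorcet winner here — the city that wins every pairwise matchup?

Edmonton vs Denver: 29–20
Edmonton vs Austin: 37–12
Edmonton vs Chicago: 27–22
Edmonton vs Geneva: 32–17
Edmonton beats every other city.

Edmonton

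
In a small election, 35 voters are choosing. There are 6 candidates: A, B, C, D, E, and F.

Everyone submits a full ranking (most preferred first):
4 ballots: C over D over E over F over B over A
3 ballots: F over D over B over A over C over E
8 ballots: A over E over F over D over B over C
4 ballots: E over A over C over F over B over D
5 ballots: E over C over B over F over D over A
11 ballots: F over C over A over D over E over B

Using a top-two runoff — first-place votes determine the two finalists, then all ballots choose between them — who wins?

E

Round 1 first-place votes: A 8, B 0, C 4, D 0, E 9, F 14. F and E advance.
Runoff: F is ranked above E on 14 ballots, E above F on 21.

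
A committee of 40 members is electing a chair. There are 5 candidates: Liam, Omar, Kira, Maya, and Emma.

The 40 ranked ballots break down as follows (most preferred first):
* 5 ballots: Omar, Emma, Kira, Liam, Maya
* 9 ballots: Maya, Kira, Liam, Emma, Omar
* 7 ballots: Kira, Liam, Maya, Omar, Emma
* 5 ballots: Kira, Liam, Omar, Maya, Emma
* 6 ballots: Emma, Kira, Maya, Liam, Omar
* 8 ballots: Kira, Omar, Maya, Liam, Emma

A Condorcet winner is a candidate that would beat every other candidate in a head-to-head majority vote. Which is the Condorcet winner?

Kira

Kira vs Liam: 40–0
Kira vs Omar: 35–5
Kira vs Maya: 31–9
Kira vs Emma: 29–11
Kira beats every other candidate.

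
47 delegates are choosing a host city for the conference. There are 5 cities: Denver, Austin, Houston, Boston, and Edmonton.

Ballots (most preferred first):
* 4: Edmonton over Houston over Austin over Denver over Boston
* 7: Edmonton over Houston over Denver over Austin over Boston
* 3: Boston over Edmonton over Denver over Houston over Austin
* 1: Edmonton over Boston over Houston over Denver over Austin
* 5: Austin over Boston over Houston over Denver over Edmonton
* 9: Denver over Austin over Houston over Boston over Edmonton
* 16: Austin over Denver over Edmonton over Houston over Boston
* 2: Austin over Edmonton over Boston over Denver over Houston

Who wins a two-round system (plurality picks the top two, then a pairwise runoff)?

Austin

Round 1 first-place votes: Denver 9, Austin 23, Houston 0, Boston 3, Edmonton 12. Austin and Edmonton advance.
Runoff: Austin is ranked above Edmonton on 32 ballots, Edmonton above Austin on 15.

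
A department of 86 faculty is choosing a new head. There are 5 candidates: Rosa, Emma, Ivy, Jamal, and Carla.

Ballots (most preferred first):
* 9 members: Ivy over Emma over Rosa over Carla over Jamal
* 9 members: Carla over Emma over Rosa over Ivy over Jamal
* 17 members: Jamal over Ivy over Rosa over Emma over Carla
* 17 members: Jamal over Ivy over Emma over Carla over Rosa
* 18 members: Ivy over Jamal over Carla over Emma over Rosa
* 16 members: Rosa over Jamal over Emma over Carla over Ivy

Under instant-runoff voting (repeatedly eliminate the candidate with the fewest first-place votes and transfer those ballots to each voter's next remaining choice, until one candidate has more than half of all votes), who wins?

Jamal

Round 1: Rosa 16, Emma 0, Ivy 27, Jamal 34, Carla 9. Emma eliminated.
Round 2: Rosa 16, Ivy 27, Jamal 34, Carla 9. Carla eliminated.
Round 3: Rosa 25, Ivy 27, Jamal 34. Rosa eliminated.
Round 4: Ivy 36, Jamal 50. Jamal has a majority (≥44).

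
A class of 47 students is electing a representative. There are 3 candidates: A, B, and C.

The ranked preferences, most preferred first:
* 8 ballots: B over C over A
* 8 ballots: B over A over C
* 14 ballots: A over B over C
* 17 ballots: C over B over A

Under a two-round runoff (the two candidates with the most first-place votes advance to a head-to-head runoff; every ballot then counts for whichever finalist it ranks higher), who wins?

B

Round 1 first-place votes: A 14, B 16, C 17. C and B advance.
Runoff: C is ranked above B on 17 ballots, B above C on 30.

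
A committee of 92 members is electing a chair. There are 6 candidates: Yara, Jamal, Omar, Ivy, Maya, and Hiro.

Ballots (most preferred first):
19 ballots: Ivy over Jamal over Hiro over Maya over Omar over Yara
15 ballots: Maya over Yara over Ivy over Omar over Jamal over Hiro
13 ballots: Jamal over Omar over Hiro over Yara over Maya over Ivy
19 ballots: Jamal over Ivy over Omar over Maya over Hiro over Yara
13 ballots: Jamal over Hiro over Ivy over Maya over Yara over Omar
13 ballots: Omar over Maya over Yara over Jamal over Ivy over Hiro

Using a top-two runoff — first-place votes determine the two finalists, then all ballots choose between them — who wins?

Round 1 first-place votes: Yara 0, Jamal 45, Omar 13, Ivy 19, Maya 15, Hiro 0. Jamal and Ivy advance.
Runoff: Jamal is ranked above Ivy on 58 ballots, Ivy above Jamal on 34.

Jamal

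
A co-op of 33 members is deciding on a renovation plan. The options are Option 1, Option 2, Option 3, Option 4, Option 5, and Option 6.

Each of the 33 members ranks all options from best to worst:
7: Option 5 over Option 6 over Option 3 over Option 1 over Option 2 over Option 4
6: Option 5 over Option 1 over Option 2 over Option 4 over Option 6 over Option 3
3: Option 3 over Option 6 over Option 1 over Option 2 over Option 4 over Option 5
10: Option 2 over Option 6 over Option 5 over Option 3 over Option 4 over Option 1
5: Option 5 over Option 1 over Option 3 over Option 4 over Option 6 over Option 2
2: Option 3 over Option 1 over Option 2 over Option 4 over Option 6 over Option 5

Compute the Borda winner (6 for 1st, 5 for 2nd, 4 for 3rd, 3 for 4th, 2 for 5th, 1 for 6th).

Option 1: 7×3 + 6×5 + 3×4 + 10×1 + 5×5 + 2×5 = 108
Option 2: 7×2 + 6×4 + 3×3 + 10×6 + 5×1 + 2×4 = 120
Option 3: 7×4 + 6×1 + 3×6 + 10×3 + 5×4 + 2×6 = 114
Option 4: 7×1 + 6×3 + 3×2 + 10×2 + 5×3 + 2×3 = 72
Option 5: 7×6 + 6×6 + 3×1 + 10×4 + 5×6 + 2×1 = 153
Option 6: 7×5 + 6×2 + 3×5 + 10×5 + 5×2 + 2×2 = 126

Option 5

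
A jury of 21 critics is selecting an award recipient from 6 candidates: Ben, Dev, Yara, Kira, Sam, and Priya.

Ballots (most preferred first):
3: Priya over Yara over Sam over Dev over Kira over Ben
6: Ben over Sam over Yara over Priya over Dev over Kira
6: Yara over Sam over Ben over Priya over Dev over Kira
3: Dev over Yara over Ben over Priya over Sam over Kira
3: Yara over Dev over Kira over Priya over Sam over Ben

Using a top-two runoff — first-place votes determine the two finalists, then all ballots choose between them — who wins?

Yara

Round 1 first-place votes: Ben 6, Dev 3, Yara 9, Kira 0, Sam 0, Priya 3. Yara and Ben advance.
Runoff: Yara is ranked above Ben on 15 ballots, Ben above Yara on 6.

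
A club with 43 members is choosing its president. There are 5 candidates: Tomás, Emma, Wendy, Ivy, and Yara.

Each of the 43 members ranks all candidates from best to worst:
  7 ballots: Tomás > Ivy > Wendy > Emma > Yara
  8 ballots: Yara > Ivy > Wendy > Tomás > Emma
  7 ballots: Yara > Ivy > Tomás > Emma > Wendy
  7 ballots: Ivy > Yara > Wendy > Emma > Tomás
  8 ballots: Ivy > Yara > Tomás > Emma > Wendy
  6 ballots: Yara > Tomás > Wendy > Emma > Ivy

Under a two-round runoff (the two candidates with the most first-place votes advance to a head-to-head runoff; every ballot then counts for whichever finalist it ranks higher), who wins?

Round 1 first-place votes: Tomás 7, Emma 0, Wendy 0, Ivy 15, Yara 21. Yara and Ivy advance.
Runoff: Yara is ranked above Ivy on 21 ballots, Ivy above Yara on 22.

Ivy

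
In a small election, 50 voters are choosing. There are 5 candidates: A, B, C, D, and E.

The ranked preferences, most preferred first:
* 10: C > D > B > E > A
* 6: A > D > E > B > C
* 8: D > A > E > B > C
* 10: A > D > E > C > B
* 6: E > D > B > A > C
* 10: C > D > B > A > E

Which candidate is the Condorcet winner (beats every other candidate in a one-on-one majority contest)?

D

D vs A: 34–16
D vs B: 50–0
D vs C: 30–20
D vs E: 44–6
D beats every other candidate.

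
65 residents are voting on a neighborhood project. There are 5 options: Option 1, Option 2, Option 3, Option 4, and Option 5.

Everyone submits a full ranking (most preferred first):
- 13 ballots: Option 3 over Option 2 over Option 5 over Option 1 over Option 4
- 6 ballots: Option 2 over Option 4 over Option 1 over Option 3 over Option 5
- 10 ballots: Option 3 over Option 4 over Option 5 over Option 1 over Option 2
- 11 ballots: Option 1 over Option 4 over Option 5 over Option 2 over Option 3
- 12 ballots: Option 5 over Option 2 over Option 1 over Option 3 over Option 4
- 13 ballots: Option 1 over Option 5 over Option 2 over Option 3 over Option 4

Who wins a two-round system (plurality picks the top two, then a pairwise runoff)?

Option 1

Round 1 first-place votes: Option 1 24, Option 2 6, Option 3 23, Option 4 0, Option 5 12. Option 1 and Option 3 advance.
Runoff: Option 1 is ranked above Option 3 on 42 ballots, Option 3 above Option 1 on 23.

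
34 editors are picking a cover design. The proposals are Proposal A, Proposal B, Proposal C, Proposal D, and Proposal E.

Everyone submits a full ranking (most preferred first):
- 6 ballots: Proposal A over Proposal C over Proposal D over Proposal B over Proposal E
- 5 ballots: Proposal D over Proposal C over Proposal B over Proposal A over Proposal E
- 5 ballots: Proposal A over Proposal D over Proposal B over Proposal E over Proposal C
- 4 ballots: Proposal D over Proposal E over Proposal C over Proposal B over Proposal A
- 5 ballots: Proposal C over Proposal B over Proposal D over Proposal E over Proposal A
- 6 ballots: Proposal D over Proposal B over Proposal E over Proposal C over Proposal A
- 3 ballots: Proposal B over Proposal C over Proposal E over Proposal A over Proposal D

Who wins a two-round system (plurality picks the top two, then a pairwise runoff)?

Round 1 first-place votes: Proposal A 11, Proposal B 3, Proposal C 5, Proposal D 15, Proposal E 0. Proposal D and Proposal A advance.
Runoff: Proposal D is ranked above Proposal A on 20 ballots, Proposal A above Proposal D on 14.

Proposal D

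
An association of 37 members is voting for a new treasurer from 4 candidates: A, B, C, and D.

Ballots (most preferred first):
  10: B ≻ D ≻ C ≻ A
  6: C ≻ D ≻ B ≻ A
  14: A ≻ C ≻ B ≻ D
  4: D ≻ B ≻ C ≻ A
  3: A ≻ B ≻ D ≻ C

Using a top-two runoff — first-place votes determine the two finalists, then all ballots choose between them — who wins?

B

Round 1 first-place votes: A 17, B 10, C 6, D 4. A and B advance.
Runoff: A is ranked above B on 17 ballots, B above A on 20.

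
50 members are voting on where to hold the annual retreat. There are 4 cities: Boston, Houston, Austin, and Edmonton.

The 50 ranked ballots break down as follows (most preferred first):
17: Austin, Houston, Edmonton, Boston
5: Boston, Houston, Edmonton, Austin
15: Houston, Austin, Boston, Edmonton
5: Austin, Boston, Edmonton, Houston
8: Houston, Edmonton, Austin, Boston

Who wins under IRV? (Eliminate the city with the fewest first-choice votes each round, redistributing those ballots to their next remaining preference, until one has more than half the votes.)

Round 1: Boston 5, Houston 23, Austin 22, Edmonton 0. Edmonton eliminated.
Round 2: Boston 5, Houston 23, Austin 22. Boston eliminated.
Round 3: Houston 28, Austin 22. Houston has a majority (≥26).

Houston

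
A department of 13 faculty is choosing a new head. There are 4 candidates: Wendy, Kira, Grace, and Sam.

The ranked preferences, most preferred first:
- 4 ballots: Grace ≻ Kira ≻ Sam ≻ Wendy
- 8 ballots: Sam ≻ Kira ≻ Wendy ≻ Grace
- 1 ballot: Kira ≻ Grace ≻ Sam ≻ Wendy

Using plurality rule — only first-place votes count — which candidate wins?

First-place votes: Wendy 0, Kira 1, Grace 4, Sam 8.

Sam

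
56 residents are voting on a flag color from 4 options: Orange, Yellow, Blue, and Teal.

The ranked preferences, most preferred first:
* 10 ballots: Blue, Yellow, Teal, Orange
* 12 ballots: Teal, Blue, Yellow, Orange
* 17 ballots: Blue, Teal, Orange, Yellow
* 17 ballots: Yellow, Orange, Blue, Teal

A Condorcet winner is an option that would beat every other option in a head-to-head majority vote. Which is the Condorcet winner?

Blue vs Orange: 39–17
Blue vs Yellow: 39–17
Blue vs Teal: 44–12
Blue beats every other option.

Blue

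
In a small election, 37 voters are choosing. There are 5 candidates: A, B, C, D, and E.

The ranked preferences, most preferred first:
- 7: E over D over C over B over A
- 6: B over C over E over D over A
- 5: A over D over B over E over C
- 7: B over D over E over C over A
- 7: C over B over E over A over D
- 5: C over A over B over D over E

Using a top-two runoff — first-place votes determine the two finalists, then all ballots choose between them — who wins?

C

Round 1 first-place votes: A 5, B 13, C 12, D 0, E 7. B and C advance.
Runoff: B is ranked above C on 18 ballots, C above B on 19.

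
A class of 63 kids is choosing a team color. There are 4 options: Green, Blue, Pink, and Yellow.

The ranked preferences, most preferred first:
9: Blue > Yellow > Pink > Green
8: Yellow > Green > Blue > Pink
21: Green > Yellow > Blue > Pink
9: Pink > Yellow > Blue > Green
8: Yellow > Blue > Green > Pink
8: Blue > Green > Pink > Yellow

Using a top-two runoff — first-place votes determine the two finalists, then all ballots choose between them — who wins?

Round 1 first-place votes: Green 21, Blue 17, Pink 9, Yellow 16. Green and Blue advance.
Runoff: Green is ranked above Blue on 29 ballots, Blue above Green on 34.

Blue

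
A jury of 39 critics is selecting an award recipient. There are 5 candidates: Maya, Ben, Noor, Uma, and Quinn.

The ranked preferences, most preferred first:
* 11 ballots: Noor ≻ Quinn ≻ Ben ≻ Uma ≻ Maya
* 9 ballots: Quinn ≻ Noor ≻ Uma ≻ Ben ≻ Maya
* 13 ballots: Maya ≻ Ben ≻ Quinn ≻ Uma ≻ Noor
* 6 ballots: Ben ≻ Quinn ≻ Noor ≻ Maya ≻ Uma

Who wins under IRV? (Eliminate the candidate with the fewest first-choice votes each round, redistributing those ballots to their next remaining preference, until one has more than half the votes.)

Quinn

Round 1: Maya 13, Ben 6, Noor 11, Uma 0, Quinn 9. Uma eliminated.
Round 2: Maya 13, Ben 6, Noor 11, Quinn 9. Ben eliminated.
Round 3: Maya 13, Noor 11, Quinn 15. Noor eliminated.
Round 4: Maya 13, Quinn 26. Quinn has a majority (≥20).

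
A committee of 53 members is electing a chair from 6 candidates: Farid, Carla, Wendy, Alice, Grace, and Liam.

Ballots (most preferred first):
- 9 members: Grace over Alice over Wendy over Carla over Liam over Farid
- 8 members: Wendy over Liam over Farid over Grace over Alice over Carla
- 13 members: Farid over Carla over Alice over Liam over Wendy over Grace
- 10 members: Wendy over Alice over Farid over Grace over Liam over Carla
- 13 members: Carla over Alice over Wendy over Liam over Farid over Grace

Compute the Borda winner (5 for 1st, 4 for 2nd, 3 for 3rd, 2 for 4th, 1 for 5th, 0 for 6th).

Farid: 9×0 + 8×3 + 13×5 + 10×3 + 13×1 = 132
Carla: 9×2 + 8×0 + 13×4 + 10×0 + 13×5 = 135
Wendy: 9×3 + 8×5 + 13×1 + 10×5 + 13×3 = 169
Alice: 9×4 + 8×1 + 13×3 + 10×4 + 13×4 = 175
Grace: 9×5 + 8×2 + 13×0 + 10×2 + 13×0 = 81
Liam: 9×1 + 8×4 + 13×2 + 10×1 + 13×2 = 103

Alice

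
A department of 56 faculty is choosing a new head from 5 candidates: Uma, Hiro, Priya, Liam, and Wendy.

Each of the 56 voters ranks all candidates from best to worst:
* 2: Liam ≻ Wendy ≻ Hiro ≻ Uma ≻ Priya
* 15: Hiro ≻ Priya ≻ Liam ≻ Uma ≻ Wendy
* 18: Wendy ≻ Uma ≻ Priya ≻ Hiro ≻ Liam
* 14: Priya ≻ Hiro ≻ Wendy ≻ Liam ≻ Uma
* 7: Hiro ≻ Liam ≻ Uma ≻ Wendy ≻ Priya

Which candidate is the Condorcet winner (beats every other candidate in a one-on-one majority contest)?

Priya vs Uma: 29–27
Priya vs Hiro: 32–24
Priya vs Liam: 47–9
Priya vs Wendy: 29–27
Priya beats every other candidate.

Priya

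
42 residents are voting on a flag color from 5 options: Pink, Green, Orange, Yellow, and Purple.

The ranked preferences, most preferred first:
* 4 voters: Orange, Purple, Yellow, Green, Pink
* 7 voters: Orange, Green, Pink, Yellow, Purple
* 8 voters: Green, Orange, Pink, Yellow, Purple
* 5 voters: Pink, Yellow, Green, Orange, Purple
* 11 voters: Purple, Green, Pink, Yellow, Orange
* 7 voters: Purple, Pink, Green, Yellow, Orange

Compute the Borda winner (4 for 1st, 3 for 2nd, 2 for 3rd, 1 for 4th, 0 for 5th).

Pink: 4×0 + 7×2 + 8×2 + 5×4 + 11×2 + 7×3 = 93
Green: 4×1 + 7×3 + 8×4 + 5×2 + 11×3 + 7×2 = 114
Orange: 4×4 + 7×4 + 8×3 + 5×1 + 11×0 + 7×0 = 73
Yellow: 4×2 + 7×1 + 8×1 + 5×3 + 11×1 + 7×1 = 56
Purple: 4×3 + 7×0 + 8×0 + 5×0 + 11×4 + 7×4 = 84

Green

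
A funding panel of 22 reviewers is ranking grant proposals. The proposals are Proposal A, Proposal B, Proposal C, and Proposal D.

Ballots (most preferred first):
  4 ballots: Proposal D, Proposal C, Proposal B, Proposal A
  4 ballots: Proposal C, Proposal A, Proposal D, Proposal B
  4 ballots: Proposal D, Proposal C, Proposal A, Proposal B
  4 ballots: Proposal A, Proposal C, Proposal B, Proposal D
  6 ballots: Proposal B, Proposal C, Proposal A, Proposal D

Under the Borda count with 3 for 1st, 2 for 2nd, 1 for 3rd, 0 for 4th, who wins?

Proposal C

Proposal A: 4×0 + 4×2 + 4×1 + 4×3 + 6×1 = 30
Proposal B: 4×1 + 4×0 + 4×0 + 4×1 + 6×3 = 26
Proposal C: 4×2 + 4×3 + 4×2 + 4×2 + 6×2 = 48
Proposal D: 4×3 + 4×1 + 4×3 + 4×0 + 6×0 = 28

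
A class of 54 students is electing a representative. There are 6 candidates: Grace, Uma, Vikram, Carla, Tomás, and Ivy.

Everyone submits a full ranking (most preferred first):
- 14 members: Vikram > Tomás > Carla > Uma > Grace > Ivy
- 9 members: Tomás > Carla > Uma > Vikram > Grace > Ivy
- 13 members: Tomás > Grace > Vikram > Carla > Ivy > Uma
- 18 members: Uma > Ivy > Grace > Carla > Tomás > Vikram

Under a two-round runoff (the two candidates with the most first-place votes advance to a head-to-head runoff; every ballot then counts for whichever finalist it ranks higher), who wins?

Tomás

Round 1 first-place votes: Grace 0, Uma 18, Vikram 14, Carla 0, Tomás 22, Ivy 0. Tomás and Uma advance.
Runoff: Tomás is ranked above Uma on 36 ballots, Uma above Tomás on 18.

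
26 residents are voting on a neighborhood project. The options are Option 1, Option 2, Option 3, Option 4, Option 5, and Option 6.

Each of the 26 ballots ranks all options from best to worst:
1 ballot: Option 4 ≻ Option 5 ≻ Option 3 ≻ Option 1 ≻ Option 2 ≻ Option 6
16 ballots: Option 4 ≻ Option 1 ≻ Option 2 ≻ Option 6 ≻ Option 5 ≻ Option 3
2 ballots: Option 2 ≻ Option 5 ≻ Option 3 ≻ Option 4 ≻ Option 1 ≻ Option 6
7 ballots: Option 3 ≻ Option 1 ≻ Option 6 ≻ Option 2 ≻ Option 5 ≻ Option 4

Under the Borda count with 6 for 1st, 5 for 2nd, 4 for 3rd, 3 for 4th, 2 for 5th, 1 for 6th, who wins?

Option 1: 1×3 + 16×5 + 2×2 + 7×5 = 122
Option 2: 1×2 + 16×4 + 2×6 + 7×3 = 99
Option 3: 1×4 + 16×1 + 2×4 + 7×6 = 70
Option 4: 1×6 + 16×6 + 2×3 + 7×1 = 115
Option 5: 1×5 + 16×2 + 2×5 + 7×2 = 61
Option 6: 1×1 + 16×3 + 2×1 + 7×4 = 79

Option 1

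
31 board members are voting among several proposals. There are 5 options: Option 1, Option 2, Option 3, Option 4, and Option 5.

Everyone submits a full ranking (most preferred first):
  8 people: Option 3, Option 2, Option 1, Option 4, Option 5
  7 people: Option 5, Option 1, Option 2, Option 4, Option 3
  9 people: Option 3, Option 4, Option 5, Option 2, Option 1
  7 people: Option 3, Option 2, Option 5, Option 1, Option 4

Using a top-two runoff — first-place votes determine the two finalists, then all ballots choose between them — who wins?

Round 1 first-place votes: Option 1 0, Option 2 0, Option 3 24, Option 4 0, Option 5 7. Option 3 and Option 5 advance.
Runoff: Option 3 is ranked above Option 5 on 24 ballots, Option 5 above Option 3 on 7.

Option 3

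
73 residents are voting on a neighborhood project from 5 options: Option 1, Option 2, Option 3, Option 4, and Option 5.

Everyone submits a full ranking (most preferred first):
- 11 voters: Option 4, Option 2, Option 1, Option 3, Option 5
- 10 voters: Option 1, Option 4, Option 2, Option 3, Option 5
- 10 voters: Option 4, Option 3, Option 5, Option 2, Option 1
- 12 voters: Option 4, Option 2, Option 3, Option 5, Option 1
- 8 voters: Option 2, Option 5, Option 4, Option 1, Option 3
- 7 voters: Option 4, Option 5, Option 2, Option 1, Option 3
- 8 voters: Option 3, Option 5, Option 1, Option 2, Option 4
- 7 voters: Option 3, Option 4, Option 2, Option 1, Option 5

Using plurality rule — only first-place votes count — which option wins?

First-place votes: Option 1 10, Option 2 8, Option 3 15, Option 4 40, Option 5 0.

Option 4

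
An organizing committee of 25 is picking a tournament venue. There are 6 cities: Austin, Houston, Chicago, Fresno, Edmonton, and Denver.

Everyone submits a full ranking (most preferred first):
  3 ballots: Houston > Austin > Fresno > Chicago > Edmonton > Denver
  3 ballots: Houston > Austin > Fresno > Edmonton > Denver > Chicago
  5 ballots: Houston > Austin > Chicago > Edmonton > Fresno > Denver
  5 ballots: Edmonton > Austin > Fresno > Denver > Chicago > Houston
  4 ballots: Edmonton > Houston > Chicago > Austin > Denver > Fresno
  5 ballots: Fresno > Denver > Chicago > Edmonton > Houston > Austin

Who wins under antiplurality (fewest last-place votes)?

Last-place votes: Austin 5, Houston 5, Chicago 3, Fresno 4, Edmonton 0, Denver 8.

Edmonton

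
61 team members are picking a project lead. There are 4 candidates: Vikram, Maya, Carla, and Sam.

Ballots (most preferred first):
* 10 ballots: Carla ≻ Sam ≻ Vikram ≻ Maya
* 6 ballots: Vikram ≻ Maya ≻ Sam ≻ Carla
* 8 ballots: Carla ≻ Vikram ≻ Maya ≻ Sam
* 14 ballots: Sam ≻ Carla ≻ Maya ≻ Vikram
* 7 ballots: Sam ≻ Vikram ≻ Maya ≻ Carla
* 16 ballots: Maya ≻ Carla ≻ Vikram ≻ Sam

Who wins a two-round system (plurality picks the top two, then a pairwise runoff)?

Round 1 first-place votes: Vikram 6, Maya 16, Carla 18, Sam 21. Sam and Carla advance.
Runoff: Sam is ranked above Carla on 27 ballots, Carla above Sam on 34.

Carla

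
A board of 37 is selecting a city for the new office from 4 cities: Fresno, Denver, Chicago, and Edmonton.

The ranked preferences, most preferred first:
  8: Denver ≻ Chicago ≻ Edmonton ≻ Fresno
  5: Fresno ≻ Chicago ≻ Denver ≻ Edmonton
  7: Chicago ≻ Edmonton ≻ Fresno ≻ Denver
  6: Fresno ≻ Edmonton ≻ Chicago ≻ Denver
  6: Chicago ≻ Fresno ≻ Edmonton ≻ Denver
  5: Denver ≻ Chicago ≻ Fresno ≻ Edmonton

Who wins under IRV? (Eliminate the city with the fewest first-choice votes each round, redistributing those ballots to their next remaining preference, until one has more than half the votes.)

Chicago

Round 1: Fresno 11, Denver 13, Chicago 13, Edmonton 0. Edmonton eliminated.
Round 2: Fresno 11, Denver 13, Chicago 13. Fresno eliminated.
Round 3: Denver 13, Chicago 24. Chicago has a majority (≥19).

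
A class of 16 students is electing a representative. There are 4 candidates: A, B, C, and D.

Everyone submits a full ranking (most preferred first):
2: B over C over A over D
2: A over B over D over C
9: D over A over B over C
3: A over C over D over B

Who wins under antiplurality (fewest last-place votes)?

A

Last-place votes: A 0, B 3, C 11, D 2.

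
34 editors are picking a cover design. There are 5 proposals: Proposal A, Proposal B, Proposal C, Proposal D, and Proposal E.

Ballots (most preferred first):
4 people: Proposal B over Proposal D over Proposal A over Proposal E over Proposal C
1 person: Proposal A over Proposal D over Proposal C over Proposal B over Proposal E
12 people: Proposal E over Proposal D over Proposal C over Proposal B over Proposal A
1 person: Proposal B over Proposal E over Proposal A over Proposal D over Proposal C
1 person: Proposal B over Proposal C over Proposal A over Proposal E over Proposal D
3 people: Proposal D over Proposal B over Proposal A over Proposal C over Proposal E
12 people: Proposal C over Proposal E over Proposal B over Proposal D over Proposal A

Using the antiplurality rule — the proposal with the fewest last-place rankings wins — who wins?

Proposal B

Last-place votes: Proposal A 24, Proposal B 0, Proposal C 5, Proposal D 1, Proposal E 4.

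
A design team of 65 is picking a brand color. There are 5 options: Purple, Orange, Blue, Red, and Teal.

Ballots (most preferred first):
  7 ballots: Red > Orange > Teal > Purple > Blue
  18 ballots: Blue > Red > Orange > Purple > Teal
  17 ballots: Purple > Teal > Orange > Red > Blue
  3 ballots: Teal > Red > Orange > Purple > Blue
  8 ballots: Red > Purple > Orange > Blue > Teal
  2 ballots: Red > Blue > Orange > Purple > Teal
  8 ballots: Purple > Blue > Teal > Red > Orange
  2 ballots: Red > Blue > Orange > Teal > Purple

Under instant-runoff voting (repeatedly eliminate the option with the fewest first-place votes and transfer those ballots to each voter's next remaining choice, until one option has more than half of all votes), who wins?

Red

Round 1: Purple 25, Orange 0, Blue 18, Red 19, Teal 3. Orange eliminated.
Round 2: Purple 25, Blue 18, Red 19, Teal 3. Teal eliminated.
Round 3: Purple 25, Blue 18, Red 22. Blue eliminated.
Round 4: Purple 25, Red 40. Red has a majority (≥33).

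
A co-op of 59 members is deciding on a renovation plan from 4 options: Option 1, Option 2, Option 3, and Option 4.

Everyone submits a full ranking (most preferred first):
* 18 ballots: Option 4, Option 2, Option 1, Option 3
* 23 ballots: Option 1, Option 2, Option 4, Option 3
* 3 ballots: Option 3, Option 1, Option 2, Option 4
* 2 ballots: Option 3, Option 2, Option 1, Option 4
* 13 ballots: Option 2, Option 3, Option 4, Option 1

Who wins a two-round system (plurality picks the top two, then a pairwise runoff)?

Option 4

Round 1 first-place votes: Option 1 23, Option 2 13, Option 3 5, Option 4 18. Option 1 and Option 4 advance.
Runoff: Option 1 is ranked above Option 4 on 28 ballots, Option 4 above Option 1 on 31.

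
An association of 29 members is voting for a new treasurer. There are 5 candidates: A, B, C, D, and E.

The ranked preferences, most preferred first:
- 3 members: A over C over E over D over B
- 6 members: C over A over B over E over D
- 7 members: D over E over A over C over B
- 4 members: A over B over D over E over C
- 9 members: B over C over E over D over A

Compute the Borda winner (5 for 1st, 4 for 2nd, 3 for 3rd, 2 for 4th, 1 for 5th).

A: 3×5 + 6×4 + 7×3 + 4×5 + 9×1 = 89
B: 3×1 + 6×3 + 7×1 + 4×4 + 9×5 = 89
C: 3×4 + 6×5 + 7×2 + 4×1 + 9×4 = 96
D: 3×2 + 6×1 + 7×5 + 4×3 + 9×2 = 77
E: 3×3 + 6×2 + 7×4 + 4×2 + 9×3 = 84

C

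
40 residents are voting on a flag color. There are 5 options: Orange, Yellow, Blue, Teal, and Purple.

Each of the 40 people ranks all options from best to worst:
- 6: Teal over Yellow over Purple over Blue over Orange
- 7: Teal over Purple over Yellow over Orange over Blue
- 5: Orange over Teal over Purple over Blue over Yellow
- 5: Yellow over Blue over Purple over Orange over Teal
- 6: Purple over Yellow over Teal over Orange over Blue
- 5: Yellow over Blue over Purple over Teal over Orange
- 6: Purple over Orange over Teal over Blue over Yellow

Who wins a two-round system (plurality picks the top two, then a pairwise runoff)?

Round 1 first-place votes: Orange 5, Yellow 10, Blue 0, Teal 13, Purple 12. Teal and Purple advance.
Runoff: Teal is ranked above Purple on 18 ballots, Purple above Teal on 22.

Purple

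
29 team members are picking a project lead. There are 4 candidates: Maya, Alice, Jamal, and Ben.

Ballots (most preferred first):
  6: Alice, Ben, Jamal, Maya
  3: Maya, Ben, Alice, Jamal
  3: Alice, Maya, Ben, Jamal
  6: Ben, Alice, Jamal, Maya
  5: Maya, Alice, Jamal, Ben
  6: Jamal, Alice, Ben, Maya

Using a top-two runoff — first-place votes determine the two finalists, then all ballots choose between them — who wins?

Round 1 first-place votes: Maya 8, Alice 9, Jamal 6, Ben 6. Alice and Maya advance.
Runoff: Alice is ranked above Maya on 21 ballots, Maya above Alice on 8.

Alice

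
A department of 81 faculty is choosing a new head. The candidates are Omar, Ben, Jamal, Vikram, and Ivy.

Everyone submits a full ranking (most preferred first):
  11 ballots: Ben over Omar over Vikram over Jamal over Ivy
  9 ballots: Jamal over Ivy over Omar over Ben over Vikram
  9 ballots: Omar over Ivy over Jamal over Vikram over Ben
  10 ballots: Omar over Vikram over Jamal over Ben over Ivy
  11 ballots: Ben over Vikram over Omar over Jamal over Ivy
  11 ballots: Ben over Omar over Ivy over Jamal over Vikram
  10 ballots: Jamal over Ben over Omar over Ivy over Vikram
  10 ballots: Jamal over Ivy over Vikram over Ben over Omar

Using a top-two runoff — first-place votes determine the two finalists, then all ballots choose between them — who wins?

Jamal

Round 1 first-place votes: Omar 19, Ben 33, Jamal 29, Vikram 0, Ivy 0. Ben and Jamal advance.
Runoff: Ben is ranked above Jamal on 33 ballots, Jamal above Ben on 48.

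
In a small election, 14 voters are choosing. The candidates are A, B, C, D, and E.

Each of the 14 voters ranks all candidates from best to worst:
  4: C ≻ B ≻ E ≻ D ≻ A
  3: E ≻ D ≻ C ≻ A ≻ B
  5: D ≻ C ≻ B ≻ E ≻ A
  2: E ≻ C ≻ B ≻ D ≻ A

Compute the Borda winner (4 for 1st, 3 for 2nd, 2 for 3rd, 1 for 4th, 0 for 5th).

A: 4×0 + 3×1 + 5×0 + 2×0 = 3
B: 4×3 + 3×0 + 5×2 + 2×2 = 26
C: 4×4 + 3×2 + 5×3 + 2×3 = 43
D: 4×1 + 3×3 + 5×4 + 2×1 = 35
E: 4×2 + 3×4 + 5×1 + 2×4 = 33

C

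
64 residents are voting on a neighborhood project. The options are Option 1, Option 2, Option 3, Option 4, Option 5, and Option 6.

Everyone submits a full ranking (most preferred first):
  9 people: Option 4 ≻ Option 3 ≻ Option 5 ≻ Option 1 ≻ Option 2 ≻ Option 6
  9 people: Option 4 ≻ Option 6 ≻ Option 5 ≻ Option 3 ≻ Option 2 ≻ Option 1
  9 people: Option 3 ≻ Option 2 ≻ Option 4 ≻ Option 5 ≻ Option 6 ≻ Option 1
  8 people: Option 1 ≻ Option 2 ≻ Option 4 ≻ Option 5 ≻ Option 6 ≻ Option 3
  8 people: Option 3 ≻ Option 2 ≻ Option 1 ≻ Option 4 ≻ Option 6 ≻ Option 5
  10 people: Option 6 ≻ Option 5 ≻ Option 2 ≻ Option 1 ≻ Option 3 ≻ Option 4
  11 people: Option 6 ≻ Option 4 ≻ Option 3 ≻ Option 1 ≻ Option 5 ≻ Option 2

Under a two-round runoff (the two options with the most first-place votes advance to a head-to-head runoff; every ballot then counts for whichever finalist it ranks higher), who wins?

Round 1 first-place votes: Option 1 8, Option 2 0, Option 3 17, Option 4 18, Option 5 0, Option 6 21. Option 6 and Option 4 advance.
Runoff: Option 6 is ranked above Option 4 on 21 ballots, Option 4 above Option 6 on 43.

Option 4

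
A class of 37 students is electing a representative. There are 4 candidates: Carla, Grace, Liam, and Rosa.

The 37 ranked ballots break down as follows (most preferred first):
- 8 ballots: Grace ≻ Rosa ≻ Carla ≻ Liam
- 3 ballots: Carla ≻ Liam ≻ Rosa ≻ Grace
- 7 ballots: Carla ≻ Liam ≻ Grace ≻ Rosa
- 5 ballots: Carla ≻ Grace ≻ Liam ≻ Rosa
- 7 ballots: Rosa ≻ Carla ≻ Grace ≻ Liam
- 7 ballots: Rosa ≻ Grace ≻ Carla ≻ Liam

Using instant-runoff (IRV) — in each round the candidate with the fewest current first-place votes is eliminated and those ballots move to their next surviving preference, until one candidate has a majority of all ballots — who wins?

Round 1: Carla 15, Grace 8, Liam 0, Rosa 14. Liam eliminated.
Round 2: Carla 15, Grace 8, Rosa 14. Grace eliminated.
Round 3: Carla 15, Rosa 22. Rosa has a majority (≥19).

Rosa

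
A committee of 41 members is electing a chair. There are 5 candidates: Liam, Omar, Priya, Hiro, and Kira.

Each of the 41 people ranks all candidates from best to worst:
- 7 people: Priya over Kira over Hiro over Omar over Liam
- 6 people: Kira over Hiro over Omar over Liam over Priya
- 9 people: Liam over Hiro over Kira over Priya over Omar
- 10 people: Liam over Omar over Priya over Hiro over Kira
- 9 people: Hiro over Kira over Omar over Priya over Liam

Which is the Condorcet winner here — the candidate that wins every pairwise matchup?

Hiro vs Liam: 22–19
Hiro vs Omar: 31–10
Hiro vs Priya: 24–17
Hiro vs Kira: 28–13
Hiro beats every other candidate.

Hiro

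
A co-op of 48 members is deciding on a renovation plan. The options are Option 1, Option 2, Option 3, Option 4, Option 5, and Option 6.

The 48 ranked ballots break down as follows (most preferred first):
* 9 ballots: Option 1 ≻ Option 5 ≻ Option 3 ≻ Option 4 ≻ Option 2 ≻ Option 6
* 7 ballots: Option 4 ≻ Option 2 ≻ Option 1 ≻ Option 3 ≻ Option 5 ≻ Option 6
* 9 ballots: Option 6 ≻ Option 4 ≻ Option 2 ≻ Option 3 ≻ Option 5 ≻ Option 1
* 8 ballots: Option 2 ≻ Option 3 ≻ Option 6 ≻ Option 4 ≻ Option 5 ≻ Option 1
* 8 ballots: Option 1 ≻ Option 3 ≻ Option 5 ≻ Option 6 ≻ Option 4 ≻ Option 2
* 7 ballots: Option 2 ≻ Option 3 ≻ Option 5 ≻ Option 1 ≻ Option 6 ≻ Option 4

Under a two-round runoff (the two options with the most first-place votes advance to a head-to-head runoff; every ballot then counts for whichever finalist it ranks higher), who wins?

Option 2

Round 1 first-place votes: Option 1 17, Option 2 15, Option 3 0, Option 4 7, Option 5 0, Option 6 9. Option 1 and Option 2 advance.
Runoff: Option 1 is ranked above Option 2 on 17 ballots, Option 2 above Option 1 on 31.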